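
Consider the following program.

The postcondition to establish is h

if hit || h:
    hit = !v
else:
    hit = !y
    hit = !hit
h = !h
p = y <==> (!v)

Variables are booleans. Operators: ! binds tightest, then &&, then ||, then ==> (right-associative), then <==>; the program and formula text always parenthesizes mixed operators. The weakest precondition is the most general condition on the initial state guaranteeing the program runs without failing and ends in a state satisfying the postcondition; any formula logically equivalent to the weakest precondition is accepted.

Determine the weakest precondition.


Working backward. After the program, h must hold.
Before p := y <==> (!v): h
Before h := !h: !h
Then branch requires !h; else branch requires !h.
Before the if: ((hit || h) ==> (!h)) && ((!(hit || h)) ==> (!h))
Answer: WP = ((hit || h) ==> (!h)) && ((!(hit || h)) ==> (!h))


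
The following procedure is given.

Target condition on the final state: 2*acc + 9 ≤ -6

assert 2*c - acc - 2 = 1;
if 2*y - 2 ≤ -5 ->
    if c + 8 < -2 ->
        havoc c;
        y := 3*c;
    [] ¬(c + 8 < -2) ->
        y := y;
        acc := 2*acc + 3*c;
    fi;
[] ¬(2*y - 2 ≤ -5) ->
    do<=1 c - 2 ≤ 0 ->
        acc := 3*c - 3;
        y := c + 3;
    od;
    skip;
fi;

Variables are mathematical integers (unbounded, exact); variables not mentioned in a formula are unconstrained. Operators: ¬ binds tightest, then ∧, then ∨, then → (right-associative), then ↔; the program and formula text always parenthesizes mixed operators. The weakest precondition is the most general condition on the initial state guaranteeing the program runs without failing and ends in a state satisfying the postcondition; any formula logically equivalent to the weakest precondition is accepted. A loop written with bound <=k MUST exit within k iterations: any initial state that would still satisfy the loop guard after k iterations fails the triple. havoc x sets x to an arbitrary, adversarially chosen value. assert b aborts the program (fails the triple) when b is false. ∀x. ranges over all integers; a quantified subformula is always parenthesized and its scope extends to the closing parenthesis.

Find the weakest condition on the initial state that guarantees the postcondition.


Working backward. After the program, the postcondition 2*acc + 9 ≤ -6 must hold; in canonical form it is 2*acc ≤ -15.
Then branch requires (c < -10 → 2*acc ≤ -15) ∧ ((¬(c < -10)) → 4*acc + 6*c ≤ -15); else branch requires (c ≤ 2 → ((¬(c ≤ 2)) ∧ 6*c ≤ -9)) ∧ ((¬(c ≤ 2)) → 2*acc ≤ -15).
Before the if: (2*y ≤ -3 → ((c < -10 → 2*acc ≤ -15) ∧ ((¬(c < -10)) → 4*acc + 6*c ≤ -15))) ∧ ((¬(2*y ≤ -3)) → ((c ≤ 2 → ((¬(c ≤ 2)) ∧ 6*c ≤ -9)) ∧ ((¬(c ≤ 2)) → 2*acc ≤ -15)))
Before assert 2*c - acc - 2 = 1: 2*c = acc + 3 ∧ (2*y ≤ -3 → ((c < -10 → 2*acc ≤ -15) ∧ ((¬(c < -10)) → 4*acc + 6*c ≤ -15))) ∧ ((¬(2*y ≤ -3)) → ((c ≤ 2 → ((¬(c ≤ 2)) ∧ 6*c ≤ -9)) ∧ ((¬(c ≤ 2)) → 2*acc ≤ -15)))
Answer: WP = 2*c = acc + 3 ∧ (2*y ≤ -3 → ((c < -10 → 2*acc ≤ -15) ∧ ((¬(c < -10)) → 4*acc + 6*c ≤ -15))) ∧ ((¬(2*y ≤ -3)) → ((c ≤ 2 → ((¬(c ≤ 2)) ∧ 6*c ≤ -9)) ∧ ((¬(c ≤ 2)) → 2*acc ≤ -15)))


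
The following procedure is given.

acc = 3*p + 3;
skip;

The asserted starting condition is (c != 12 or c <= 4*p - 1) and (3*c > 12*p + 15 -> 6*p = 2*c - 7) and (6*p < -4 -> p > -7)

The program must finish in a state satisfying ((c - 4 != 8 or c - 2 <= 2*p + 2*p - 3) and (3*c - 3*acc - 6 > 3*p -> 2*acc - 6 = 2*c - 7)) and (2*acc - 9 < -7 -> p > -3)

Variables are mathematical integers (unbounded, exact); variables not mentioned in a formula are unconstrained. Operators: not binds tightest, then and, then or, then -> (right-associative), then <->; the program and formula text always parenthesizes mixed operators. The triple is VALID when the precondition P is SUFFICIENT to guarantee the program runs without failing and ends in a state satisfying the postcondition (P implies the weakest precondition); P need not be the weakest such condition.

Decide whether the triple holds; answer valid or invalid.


Working backward. After the program, the postcondition ((c - 4 != 8 or c - 2 <= 2*p + 2*p - 3) and (3*c - 3*acc - 6 > 3*p -> 2*acc - 6 = 2*c - 7)) and (2*acc - 9 < -7 -> p > -3) must hold; in canonical form it is (c != 12 or c <= 4*p - 1) and (3*c > 3*acc + 3*p + 6 -> 2*acc = 2*c - 1) and (2*acc < 2 -> p > -3).
Before skip: (c != 12 or c <= 4*p - 1) and (3*c > 3*acc + 3*p + 6 -> 2*acc = 2*c - 1) and (2*acc < 2 -> p > -3)
Before acc := 3*p + 3: (c != 12 or c <= 4*p - 1) and (3*c > 12*p + 15 -> 6*p = 2*c - 7) and (6*p < -4 -> p > -3)
The weakest precondition is (c != 12 or c <= 4*p - 1) and (3*c > 12*p + 15 -> 6*p = 2*c - 7) and (6*p < -4 -> p > -3).
Check whether (c != 12 or c <= 4*p - 1) and (3*c > 12*p + 15 -> 6*p = 2*c - 7) and (6*p < -4 -> p > -7) implies it.
Countermodel: at the initial state c = -7, p = -3, the precondition holds but the weakest precondition fails.
Answer: invalid


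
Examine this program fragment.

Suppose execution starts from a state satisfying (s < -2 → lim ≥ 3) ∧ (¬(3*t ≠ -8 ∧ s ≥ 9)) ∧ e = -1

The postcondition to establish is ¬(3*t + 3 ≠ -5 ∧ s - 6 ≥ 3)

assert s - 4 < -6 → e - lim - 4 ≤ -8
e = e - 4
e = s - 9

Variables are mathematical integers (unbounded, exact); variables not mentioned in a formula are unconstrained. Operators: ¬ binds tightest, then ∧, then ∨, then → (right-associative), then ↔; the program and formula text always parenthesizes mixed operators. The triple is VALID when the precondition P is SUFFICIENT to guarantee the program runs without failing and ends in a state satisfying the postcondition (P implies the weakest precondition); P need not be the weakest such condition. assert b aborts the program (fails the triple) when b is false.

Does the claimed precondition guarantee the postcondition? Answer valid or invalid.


Working backward. After the program, the postcondition ¬(3*t + 3 ≠ -5 ∧ s - 6 ≥ 3) must hold; in canonical form it is ¬(3*t ≠ -8 ∧ s ≥ 9).
Before e := s - 9: ¬(3*t ≠ -8 ∧ s ≥ 9)
Before e := e - 4: ¬(3*t ≠ -8 ∧ s ≥ 9)
Before assert s - 4 < -6 → e - lim - 4 ≤ -8: (s < -2 → e ≤ lim - 4) ∧ (¬(3*t ≠ -8 ∧ s ≥ 9))
The weakest precondition is (s < -2 → e ≤ lim - 4) ∧ (¬(3*t ≠ -8 ∧ s ≥ 9)).
Check whether (s < -2 → lim ≥ 3) ∧ (¬(3*t ≠ -8 ∧ s ≥ 9)) ∧ e = -1 implies it.
Every state satisfying the precondition satisfies the weakest precondition: the implication holds.
Answer: valid


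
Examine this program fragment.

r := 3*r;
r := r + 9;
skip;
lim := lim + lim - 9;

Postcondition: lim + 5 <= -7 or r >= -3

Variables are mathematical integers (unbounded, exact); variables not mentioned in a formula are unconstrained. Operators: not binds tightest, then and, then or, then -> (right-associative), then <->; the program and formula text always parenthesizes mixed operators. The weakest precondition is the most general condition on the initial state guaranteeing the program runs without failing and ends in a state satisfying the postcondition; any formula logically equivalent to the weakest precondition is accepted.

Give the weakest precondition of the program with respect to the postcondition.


Working backward. After the program, the postcondition lim + 5 <= -7 or r >= -3 must hold; in canonical form it is lim <= -12 or r >= -3.
Before lim := lim + lim - 9: 2*lim <= -3 or r >= -3
Before skip: 2*lim <= -3 or r >= -3
Before r := r + 9: 2*lim <= -3 or r >= -12
Before r := 3*r: 2*lim <= -3 or 3*r >= -12
Answer: WP = 2*lim <= -3 or 3*r >= -12


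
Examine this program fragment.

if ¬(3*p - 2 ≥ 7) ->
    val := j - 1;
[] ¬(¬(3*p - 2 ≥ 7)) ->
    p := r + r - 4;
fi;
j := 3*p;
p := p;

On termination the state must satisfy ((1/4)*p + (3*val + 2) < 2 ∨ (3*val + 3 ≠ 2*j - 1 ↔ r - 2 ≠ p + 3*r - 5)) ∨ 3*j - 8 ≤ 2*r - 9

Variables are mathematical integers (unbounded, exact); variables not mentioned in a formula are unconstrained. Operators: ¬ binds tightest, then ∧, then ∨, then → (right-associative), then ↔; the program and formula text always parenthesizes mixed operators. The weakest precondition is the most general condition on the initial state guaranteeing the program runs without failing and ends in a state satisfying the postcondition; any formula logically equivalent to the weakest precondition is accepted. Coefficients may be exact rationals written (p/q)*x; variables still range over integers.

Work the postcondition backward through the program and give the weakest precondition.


Working backward. After the program, the postcondition ((1/4)*p + (3*val + 2) < 2 ∨ (3*val + 3 ≠ 2*j - 1 ↔ r - 2 ≠ p + 3*r - 5)) ∨ 3*j - 8 ≤ 2*r - 9 must hold; in canonical form it is (1/4)*p + 3*val < 0 ∨ (3*val ≠ 2*j - 4 ↔ p + 2*r ≠ 3) ∨ 3*j ≤ 2*r - 1.
Before p := p: (1/4)*p + 3*val < 0 ∨ (3*val ≠ 2*j - 4 ↔ p + 2*r ≠ 3) ∨ 3*j ≤ 2*r - 1
Before j := 3*p: (1/4)*p + 3*val < 0 ∨ (3*val ≠ 6*p - 4 ↔ p + 2*r ≠ 3) ∨ 9*p ≤ 2*r - 1
Then branch requires 3*j + (1/4)*p < 3 ∨ (3*j ≠ 6*p - 1 ↔ p + 2*r ≠ 3) ∨ 9*p ≤ 2*r - 1; else branch requires (1/2)*r + 3*val < 1 ∨ (3*val ≠ 12*r - 28 ↔ 4*r ≠ 7) ∨ 16*r ≤ 35.
Before the if: ((¬(3*p ≥ 9)) → (3*j + (1/4)*p < 3 ∨ (3*j ≠ 6*p - 1 ↔ p + 2*r ≠ 3) ∨ 9*p ≤ 2*r - 1)) ∧ (3*p ≥ 9 → ((1/2)*r + 3*val < 1 ∨ (3*val ≠ 12*r - 28 ↔ 4*r ≠ 7) ∨ 16*r ≤ 35))
Answer: WP = ((¬(3*p ≥ 9)) → (3*j + (1/4)*p < 3 ∨ (3*j ≠ 6*p - 1 ↔ p + 2*r ≠ 3) ∨ 9*p ≤ 2*r - 1)) ∧ (3*p ≥ 9 → ((1/2)*r + 3*val < 1 ∨ (3*val ≠ 12*r - 28 ↔ 4*r ≠ 7) ∨ 16*r ≤ 35))


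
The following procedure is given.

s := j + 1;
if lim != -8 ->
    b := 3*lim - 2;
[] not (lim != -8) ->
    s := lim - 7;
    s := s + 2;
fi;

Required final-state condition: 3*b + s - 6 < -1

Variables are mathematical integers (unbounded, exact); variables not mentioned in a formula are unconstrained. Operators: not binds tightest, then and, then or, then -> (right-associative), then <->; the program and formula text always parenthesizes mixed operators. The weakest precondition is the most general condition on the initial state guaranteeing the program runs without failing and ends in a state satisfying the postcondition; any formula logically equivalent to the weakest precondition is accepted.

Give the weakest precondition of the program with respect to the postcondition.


Working backward. After the program, the postcondition 3*b + s - 6 < -1 must hold; in canonical form it is 3*b + s < 5.
Then branch requires 9*lim + s < 11; else branch requires 3*b + lim < 10.
Before the if: (lim != -8 -> 9*lim + s < 11) and ((not (lim != -8)) -> 3*b + lim < 10)
Before s := j + 1: (lim != -8 -> j + 9*lim < 10) and ((not (lim != -8)) -> 3*b + lim < 10)
Answer: WP = (lim != -8 -> j + 9*lim < 10) and ((not (lim != -8)) -> 3*b + lim < 10)


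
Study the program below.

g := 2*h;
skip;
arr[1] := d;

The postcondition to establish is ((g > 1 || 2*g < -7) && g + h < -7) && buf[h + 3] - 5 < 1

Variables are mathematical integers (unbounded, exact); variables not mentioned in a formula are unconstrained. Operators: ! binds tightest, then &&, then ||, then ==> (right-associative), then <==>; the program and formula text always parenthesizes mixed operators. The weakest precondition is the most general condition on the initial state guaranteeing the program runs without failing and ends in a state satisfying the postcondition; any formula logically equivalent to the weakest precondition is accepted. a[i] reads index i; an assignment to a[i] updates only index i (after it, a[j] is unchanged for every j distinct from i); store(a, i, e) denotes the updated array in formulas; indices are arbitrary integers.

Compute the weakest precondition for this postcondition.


Working backward. After the program, the postcondition ((g > 1 || 2*g < -7) && g + h < -7) && buf[h + 3] - 5 < 1 must hold; in canonical form it is (g > 1 || 2*g < -7) && g + h < -7 && buf[h + 3] < 6.
Before arr[1] := d: (g > 1 || 2*g < -7) && g + h < -7 && buf[h + 3] < 6
Before skip: (g > 1 || 2*g < -7) && g + h < -7 && buf[h + 3] < 6
Before g := 2*h: (2*h > 1 || 4*h < -7) && 3*h < -7 && buf[h + 3] < 6
Answer: WP = (2*h > 1 || 4*h < -7) && 3*h < -7 && buf[h + 3] < 6


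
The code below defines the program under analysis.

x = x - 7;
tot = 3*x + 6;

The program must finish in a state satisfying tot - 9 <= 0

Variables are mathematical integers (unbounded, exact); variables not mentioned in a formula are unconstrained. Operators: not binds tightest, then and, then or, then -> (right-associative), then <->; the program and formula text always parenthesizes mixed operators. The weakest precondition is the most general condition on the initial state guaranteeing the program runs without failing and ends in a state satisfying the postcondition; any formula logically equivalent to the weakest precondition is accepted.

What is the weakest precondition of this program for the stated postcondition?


Working backward. After the program, the postcondition tot - 9 <= 0 must hold; in canonical form it is tot <= 9.
Before tot := 3*x + 6: 3*x <= 3
Before x := x - 7: 3*x <= 24
Answer: WP = 3*x <= 24


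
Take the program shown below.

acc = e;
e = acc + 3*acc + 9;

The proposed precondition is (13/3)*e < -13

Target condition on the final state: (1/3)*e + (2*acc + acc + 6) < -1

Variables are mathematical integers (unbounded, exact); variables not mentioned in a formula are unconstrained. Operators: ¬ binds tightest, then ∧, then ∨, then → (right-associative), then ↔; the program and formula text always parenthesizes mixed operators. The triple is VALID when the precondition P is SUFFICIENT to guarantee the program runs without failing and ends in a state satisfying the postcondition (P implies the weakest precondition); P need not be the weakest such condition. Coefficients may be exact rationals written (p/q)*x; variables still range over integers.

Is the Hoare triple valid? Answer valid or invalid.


Working backward. After the program, the postcondition (1/3)*e + (2*acc + acc + 6) < -1 must hold; in canonical form it is 3*acc + (1/3)*e < -7.
Before e := acc + 3*acc + 9: (13/3)*acc < -10
Before acc := e: (13/3)*e < -10
The weakest precondition is (13/3)*e < -10.
Check whether (13/3)*e < -13 implies it.
Every state satisfying the precondition satisfies the weakest precondition: the implication holds.
Answer: valid


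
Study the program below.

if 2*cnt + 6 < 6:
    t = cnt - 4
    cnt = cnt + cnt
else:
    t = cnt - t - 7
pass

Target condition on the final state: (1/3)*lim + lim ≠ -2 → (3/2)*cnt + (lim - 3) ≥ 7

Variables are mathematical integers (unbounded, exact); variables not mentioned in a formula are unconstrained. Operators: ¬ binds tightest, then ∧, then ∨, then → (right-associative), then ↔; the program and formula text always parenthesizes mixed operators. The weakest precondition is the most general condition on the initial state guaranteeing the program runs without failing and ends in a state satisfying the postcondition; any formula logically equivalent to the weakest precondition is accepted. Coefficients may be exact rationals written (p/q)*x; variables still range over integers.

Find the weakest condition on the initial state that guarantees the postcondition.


Working backward. After the program, the postcondition (1/3)*lim + lim ≠ -2 → (3/2)*cnt + (lim - 3) ≥ 7 must hold; in canonical form it is (4/3)*lim ≠ -2 → (3/2)*cnt + lim ≥ 10.
Before skip: (4/3)*lim ≠ -2 → (3/2)*cnt + lim ≥ 10
Then branch requires (4/3)*lim ≠ -2 → 3*cnt + lim ≥ 10; else branch requires (4/3)*lim ≠ -2 → (3/2)*cnt + lim ≥ 10.
Before the if: (2*cnt < 0 → ((4/3)*lim ≠ -2 → 3*cnt + lim ≥ 10)) ∧ ((¬(2*cnt < 0)) → ((4/3)*lim ≠ -2 → (3/2)*cnt + lim ≥ 10))
Answer: WP = (2*cnt < 0 → ((4/3)*lim ≠ -2 → 3*cnt + lim ≥ 10)) ∧ ((¬(2*cnt < 0)) → ((4/3)*lim ≠ -2 → (3/2)*cnt + lim ≥ 10))


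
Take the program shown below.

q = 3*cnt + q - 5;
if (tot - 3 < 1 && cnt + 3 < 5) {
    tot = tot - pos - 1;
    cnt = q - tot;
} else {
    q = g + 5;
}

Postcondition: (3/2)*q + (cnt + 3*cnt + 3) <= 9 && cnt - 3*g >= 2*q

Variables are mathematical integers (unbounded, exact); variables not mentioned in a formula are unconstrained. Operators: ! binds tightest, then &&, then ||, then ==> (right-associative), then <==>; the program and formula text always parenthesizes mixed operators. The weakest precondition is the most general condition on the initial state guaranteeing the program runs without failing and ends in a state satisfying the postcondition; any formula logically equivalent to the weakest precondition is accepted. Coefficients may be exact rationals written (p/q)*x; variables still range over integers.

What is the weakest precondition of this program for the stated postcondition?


Working backward. After the program, the postcondition (3/2)*q + (cnt + 3*cnt + 3) <= 9 && cnt - 3*g >= 2*q must hold; in canonical form it is 4*cnt + (3/2)*q <= 6 && cnt >= 3*g + 2*q.
Then branch requires 4*pos + (11/2)*q <= 4*tot + 2 && pos >= 3*g + q + tot - 1; else branch requires 4*cnt + (3/2)*g <= -3/2 && cnt >= 5*g + 10.
Before the if: ((tot < 4 && cnt < 2) ==> (4*pos + (11/2)*q <= 4*tot + 2 && pos >= 3*g + q + tot - 1)) && ((!(tot < 4 && cnt < 2)) ==> (4*cnt + (3/2)*g <= -3/2 && cnt >= 5*g + 10))
Before q := 3*cnt + q - 5: ((tot < 4 && cnt < 2) ==> ((33/2)*cnt + 4*pos + (11/2)*q <= 4*tot + 59/2 && pos >= 3*cnt + 3*g + q + tot - 6)) && ((!(tot < 4 && cnt < 2)) ==> (4*cnt + (3/2)*g <= -3/2 && cnt >= 5*g + 10))
Answer: WP = ((tot < 4 && cnt < 2) ==> ((33/2)*cnt + 4*pos + (11/2)*q <= 4*tot + 59/2 && pos >= 3*cnt + 3*g + q + tot - 6)) && ((!(tot < 4 && cnt < 2)) ==> (4*cnt + (3/2)*g <= -3/2 && cnt >= 5*g + 10))


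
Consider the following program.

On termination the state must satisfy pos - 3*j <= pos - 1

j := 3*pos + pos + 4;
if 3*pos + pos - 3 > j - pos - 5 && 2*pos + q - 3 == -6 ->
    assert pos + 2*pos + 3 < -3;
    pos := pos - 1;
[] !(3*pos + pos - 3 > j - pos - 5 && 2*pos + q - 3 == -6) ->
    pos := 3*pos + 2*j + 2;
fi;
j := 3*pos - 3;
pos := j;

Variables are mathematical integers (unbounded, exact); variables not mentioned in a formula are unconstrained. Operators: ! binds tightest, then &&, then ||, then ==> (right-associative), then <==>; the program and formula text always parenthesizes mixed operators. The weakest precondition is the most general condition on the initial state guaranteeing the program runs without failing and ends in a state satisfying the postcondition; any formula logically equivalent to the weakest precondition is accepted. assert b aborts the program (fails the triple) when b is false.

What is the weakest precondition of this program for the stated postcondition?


Working backward. After the program, the postcondition pos - 3*j <= pos - 1 must hold; in canonical form it is 3*j >= 1.
Before pos := j: 3*j >= 1
Before j := 3*pos - 3: 9*pos >= 10
Then branch requires 3*pos < -6 && 9*pos >= 19; else branch requires 18*j + 27*pos >= -8.
Before the if: ((5*pos > j - 2 && 2*pos + q == -3) ==> (3*pos < -6 && 9*pos >= 19)) && ((!(5*pos > j - 2 && 2*pos + q == -3)) ==> 18*j + 27*pos >= -8)
Before j := 3*pos + pos + 4: ((pos > 2 && 2*pos + q == -3) ==> (3*pos < -6 && 9*pos >= 19)) && ((!(pos > 2 && 2*pos + q == -3)) ==> 99*pos >= -80)
Answer: WP = ((pos > 2 && 2*pos + q == -3) ==> (3*pos < -6 && 9*pos >= 19)) && ((!(pos > 2 && 2*pos + q == -3)) ==> 99*pos >= -80)


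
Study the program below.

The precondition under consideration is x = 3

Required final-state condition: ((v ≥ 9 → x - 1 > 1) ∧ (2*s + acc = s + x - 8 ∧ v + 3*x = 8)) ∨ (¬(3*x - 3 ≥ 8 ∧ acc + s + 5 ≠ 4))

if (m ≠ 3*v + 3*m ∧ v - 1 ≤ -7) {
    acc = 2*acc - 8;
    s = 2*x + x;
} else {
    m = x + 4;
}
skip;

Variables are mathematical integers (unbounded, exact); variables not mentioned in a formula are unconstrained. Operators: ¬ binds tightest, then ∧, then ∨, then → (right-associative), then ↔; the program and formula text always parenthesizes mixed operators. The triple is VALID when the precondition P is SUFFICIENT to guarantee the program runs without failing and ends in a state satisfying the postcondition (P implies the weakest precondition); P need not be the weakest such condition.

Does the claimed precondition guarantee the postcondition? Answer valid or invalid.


Working backward. After the program, the postcondition ((v ≥ 9 → x - 1 > 1) ∧ (2*s + acc = s + x - 8 ∧ v + 3*x = 8)) ∨ (¬(3*x - 3 ≥ 8 ∧ acc + s + 5 ≠ 4)) must hold; in canonical form it is ((v ≥ 9 → x > 2) ∧ acc + s = x - 8 ∧ v + 3*x = 8) ∨ (¬(3*x ≥ 11 ∧ acc + s ≠ -1)).
Before skip: ((v ≥ 9 → x > 2) ∧ acc + s = x - 8 ∧ v + 3*x = 8) ∨ (¬(3*x ≥ 11 ∧ acc + s ≠ -1))
Then branch requires ((v ≥ 9 → x > 2) ∧ 2*acc + 2*x = 0 ∧ v + 3*x = 8) ∨ (¬(3*x ≥ 11 ∧ 2*acc + 3*x ≠ 7)); else branch requires ((v ≥ 9 → x > 2) ∧ acc + s = x - 8 ∧ v + 3*x = 8) ∨ (¬(3*x ≥ 11 ∧ acc + s ≠ -1)).
Before the if: ((2*m + 3*v ≠ 0 ∧ v ≤ -6) → (((v ≥ 9 → x > 2) ∧ 2*acc + 2*x = 0 ∧ v + 3*x = 8) ∨ (¬(3*x ≥ 11 ∧ 2*acc + 3*x ≠ 7)))) ∧ ((¬(2*m + 3*v ≠ 0 ∧ v ≤ -6)) → (((v ≥ 9 → x > 2) ∧ acc + s = x - 8 ∧ v + 3*x = 8) ∨ (¬(3*x ≥ 11 ∧ acc + s ≠ -1))))
The weakest precondition is ((2*m + 3*v ≠ 0 ∧ v ≤ -6) → (((v ≥ 9 → x > 2) ∧ 2*acc + 2*x = 0 ∧ v + 3*x = 8) ∨ (¬(3*x ≥ 11 ∧ 2*acc + 3*x ≠ 7)))) ∧ ((¬(2*m + 3*v ≠ 0 ∧ v ≤ -6)) → (((v ≥ 9 → x > 2) ∧ acc + s = x - 8 ∧ v + 3*x = 8) ∨ (¬(3*x ≥ 11 ∧ acc + s ≠ -1)))).
Check whether x = 3 implies it.
Every state satisfying the precondition satisfies the weakest precondition: the implication holds.
Answer: valid


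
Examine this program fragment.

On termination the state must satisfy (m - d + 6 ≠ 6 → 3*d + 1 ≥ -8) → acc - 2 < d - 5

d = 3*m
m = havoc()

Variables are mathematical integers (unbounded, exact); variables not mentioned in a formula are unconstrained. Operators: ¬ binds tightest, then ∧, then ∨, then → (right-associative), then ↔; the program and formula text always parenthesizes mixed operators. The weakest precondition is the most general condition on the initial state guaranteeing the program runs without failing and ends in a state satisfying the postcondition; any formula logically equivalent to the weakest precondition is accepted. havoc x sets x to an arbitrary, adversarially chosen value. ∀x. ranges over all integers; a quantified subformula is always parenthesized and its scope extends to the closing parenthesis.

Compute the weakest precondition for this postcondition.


Working backward. After the program, the postcondition (m - d + 6 ≠ 6 → 3*d + 1 ≥ -8) → acc - 2 < d - 5 must hold; in canonical form it is (m ≠ d → 3*d ≥ -9) → acc < d - 3.
Before havoc m: ∀m_1. ((m_1 ≠ d → 3*d ≥ -9) → acc < d - 3)
Before d := 3*m: ∀m_1. ((m_1 ≠ 3*m → 9*m ≥ -9) → acc < 3*m - 3)
Answer: WP = ∀m_1. ((m_1 ≠ 3*m → 9*m ≥ -9) → acc < 3*m - 3)


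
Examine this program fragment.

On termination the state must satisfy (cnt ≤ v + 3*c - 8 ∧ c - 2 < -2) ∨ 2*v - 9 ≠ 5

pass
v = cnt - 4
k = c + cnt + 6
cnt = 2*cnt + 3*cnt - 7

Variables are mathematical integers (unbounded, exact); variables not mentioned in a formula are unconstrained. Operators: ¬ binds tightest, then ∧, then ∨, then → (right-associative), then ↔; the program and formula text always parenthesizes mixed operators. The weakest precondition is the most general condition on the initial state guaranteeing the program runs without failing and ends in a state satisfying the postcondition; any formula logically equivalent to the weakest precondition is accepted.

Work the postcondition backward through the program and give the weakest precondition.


Working backward. After the program, the postcondition (cnt ≤ v + 3*c - 8 ∧ c - 2 < -2) ∨ 2*v - 9 ≠ 5 must hold; in canonical form it is (cnt ≤ 3*c + v - 8 ∧ c < 0) ∨ 2*v ≠ 14.
Before cnt := 2*cnt + 3*cnt - 7: (5*cnt ≤ 3*c + v - 1 ∧ c < 0) ∨ 2*v ≠ 14
Before k := c + cnt + 6: (5*cnt ≤ 3*c + v - 1 ∧ c < 0) ∨ 2*v ≠ 14
Before v := cnt - 4: (4*cnt ≤ 3*c - 5 ∧ c < 0) ∨ 2*cnt ≠ 22
Before skip: (4*cnt ≤ 3*c - 5 ∧ c < 0) ∨ 2*cnt ≠ 22
Answer: WP = (4*cnt ≤ 3*c - 5 ∧ c < 0) ∨ 2*cnt ≠ 22


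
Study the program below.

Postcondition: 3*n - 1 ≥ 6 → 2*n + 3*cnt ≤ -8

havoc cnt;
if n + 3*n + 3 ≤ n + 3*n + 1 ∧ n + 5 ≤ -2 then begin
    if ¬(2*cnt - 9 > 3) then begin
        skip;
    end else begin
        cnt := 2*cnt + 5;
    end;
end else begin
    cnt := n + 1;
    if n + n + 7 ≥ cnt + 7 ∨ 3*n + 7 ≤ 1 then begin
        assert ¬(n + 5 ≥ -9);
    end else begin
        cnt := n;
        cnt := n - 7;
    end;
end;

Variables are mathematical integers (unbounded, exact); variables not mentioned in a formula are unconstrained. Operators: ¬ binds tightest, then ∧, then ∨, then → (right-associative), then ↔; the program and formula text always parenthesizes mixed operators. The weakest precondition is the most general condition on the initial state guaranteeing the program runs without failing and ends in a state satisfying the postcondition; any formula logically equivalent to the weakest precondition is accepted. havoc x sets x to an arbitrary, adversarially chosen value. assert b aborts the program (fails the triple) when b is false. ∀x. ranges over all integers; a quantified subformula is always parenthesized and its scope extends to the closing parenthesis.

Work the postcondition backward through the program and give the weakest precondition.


Working backward. After the program, the postcondition 3*n - 1 ≥ 6 → 2*n + 3*cnt ≤ -8 must hold; in canonical form it is 3*n ≥ 7 → 3*cnt + 2*n ≤ -8.
Then branch requires ((¬(2*cnt > 12)) → (3*n ≥ 7 → 3*cnt + 2*n ≤ -8)) ∧ (2*cnt > 12 → (3*n ≥ 7 → 6*cnt + 2*n ≤ -23)); else branch requires ((n ≥ 1 ∨ 3*n ≤ -6) → ((¬(n ≥ -14)) ∧ (3*n ≥ 7 → 5*n ≤ -11))) ∧ ((¬(n ≥ 1 ∨ 3*n ≤ -6)) → (3*n ≥ 7 → 5*n ≤ 13)).
Before the if: ((n ≥ 1 ∨ 3*n ≤ -6) → ((¬(n ≥ -14)) ∧ (3*n ≥ 7 → 5*n ≤ -11))) ∧ ((¬(n ≥ 1 ∨ 3*n ≤ -6)) → (3*n ≥ 7 → 5*n ≤ 13))
Before havoc cnt: ((n ≥ 1 ∨ 3*n ≤ -6) → ((¬(n ≥ -14)) ∧ (3*n ≥ 7 → 5*n ≤ -11))) ∧ ((¬(n ≥ 1 ∨ 3*n ≤ -6)) → (3*n ≥ 7 → 5*n ≤ 13))
Answer: WP = ((n ≥ 1 ∨ 3*n ≤ -6) → ((¬(n ≥ -14)) ∧ (3*n ≥ 7 → 5*n ≤ -11))) ∧ ((¬(n ≥ 1 ∨ 3*n ≤ -6)) → (3*n ≥ 7 → 5*n ≤ 13))


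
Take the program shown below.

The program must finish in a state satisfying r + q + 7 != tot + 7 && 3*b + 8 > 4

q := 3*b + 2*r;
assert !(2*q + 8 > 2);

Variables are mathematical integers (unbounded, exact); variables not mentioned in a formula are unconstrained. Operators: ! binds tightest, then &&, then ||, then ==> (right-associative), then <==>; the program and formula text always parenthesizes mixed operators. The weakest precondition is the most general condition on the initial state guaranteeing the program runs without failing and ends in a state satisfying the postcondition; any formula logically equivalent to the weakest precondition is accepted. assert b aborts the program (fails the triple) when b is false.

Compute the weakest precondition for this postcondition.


Working backward. After the program, the postcondition r + q + 7 != tot + 7 && 3*b + 8 > 4 must hold; in canonical form it is q + r != tot && 3*b > -4.
Before assert !(2*q + 8 > 2): (!(2*q > -6)) && q + r != tot && 3*b > -4
Before q := 3*b + 2*r: (!(6*b + 4*r > -6)) && 3*b + 3*r != tot && 3*b > -4
Answer: WP = (!(6*b + 4*r > -6)) && 3*b + 3*r != tot && 3*b > -4


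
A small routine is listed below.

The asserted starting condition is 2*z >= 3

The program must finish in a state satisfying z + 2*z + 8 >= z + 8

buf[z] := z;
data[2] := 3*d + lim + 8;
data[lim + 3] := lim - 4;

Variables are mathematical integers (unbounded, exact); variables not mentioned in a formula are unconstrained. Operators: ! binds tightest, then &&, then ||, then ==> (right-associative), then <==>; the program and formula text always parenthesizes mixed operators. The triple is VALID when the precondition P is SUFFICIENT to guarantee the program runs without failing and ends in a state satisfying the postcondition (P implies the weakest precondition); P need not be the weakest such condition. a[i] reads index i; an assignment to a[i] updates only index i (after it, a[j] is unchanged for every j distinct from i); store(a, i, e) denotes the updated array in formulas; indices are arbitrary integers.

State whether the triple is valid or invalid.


Working backward. After the program, the postcondition z + 2*z + 8 >= z + 8 must hold; in canonical form it is 2*z >= 0.
Before data[lim + 3] := lim - 4: 2*z >= 0
Before data[2] := 3*d + lim + 8: 2*z >= 0
Before buf[z] := z: 2*z >= 0
The weakest precondition is 2*z >= 0.
Check whether 2*z >= 3 implies it.
Every state satisfying the precondition satisfies the weakest precondition: the implication holds.
Answer: valid


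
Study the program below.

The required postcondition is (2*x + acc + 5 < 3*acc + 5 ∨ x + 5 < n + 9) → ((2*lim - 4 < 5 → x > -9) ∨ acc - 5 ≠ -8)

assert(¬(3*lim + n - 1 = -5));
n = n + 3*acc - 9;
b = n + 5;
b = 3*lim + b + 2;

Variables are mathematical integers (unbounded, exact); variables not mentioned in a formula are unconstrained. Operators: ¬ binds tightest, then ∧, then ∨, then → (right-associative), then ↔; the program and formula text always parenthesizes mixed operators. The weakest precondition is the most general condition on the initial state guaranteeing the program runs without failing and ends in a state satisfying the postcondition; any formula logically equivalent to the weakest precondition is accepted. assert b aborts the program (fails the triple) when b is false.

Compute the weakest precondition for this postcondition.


Working backward. After the program, the postcondition (2*x + acc + 5 < 3*acc + 5 ∨ x + 5 < n + 9) → ((2*lim - 4 < 5 → x > -9) ∨ acc - 5 ≠ -8) must hold; in canonical form it is (2*x < 2*acc ∨ x < n + 4) → ((2*lim < 9 → x > -9) ∨ acc ≠ -3).
Before b := 3*lim + b + 2: (2*x < 2*acc ∨ x < n + 4) → ((2*lim < 9 → x > -9) ∨ acc ≠ -3)
Before b := n + 5: (2*x < 2*acc ∨ x < n + 4) → ((2*lim < 9 → x > -9) ∨ acc ≠ -3)
Before n := n + 3*acc - 9: (2*x < 2*acc ∨ x < 3*acc + n - 5) → ((2*lim < 9 → x > -9) ∨ acc ≠ -3)
Before assert ¬(3*lim + n - 1 = -5): (¬(3*lim + n = -4)) ∧ ((2*x < 2*acc ∨ x < 3*acc + n - 5) → ((2*lim < 9 → x > -9) ∨ acc ≠ -3))
Answer: WP = (¬(3*lim + n = -4)) ∧ ((2*x < 2*acc ∨ x < 3*acc + n - 5) → ((2*lim < 9 → x > -9) ∨ acc ≠ -3))


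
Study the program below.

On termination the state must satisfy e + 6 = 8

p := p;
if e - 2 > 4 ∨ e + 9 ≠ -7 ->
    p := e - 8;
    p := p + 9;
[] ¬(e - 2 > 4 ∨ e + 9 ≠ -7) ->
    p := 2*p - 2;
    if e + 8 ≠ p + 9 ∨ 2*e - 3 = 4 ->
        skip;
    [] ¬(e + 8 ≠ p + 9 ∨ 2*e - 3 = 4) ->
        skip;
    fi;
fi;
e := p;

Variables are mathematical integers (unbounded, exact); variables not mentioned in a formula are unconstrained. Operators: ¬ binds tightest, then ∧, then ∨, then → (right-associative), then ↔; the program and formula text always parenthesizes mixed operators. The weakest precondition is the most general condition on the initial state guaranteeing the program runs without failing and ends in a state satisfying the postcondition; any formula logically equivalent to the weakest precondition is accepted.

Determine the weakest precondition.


Working backward. After the program, the postcondition e + 6 = 8 must hold; in canonical form it is e = 2.
Before e := p: p = 2
Then branch requires e = 1; else branch requires ((e ≠ 2*p - 1 ∨ 2*e = 7) → 2*p = 4) ∧ ((¬(e ≠ 2*p - 1 ∨ 2*e = 7)) → 2*p = 4).
Before the if: ((e > 6 ∨ e ≠ -16) → e = 1) ∧ ((¬(e > 6 ∨ e ≠ -16)) → (((e ≠ 2*p - 1 ∨ 2*e = 7) → 2*p = 4) ∧ ((¬(e ≠ 2*p - 1 ∨ 2*e = 7)) → 2*p = 4)))
Before p := p: ((e > 6 ∨ e ≠ -16) → e = 1) ∧ ((¬(e > 6 ∨ e ≠ -16)) → (((e ≠ 2*p - 1 ∨ 2*e = 7) → 2*p = 4) ∧ ((¬(e ≠ 2*p - 1 ∨ 2*e = 7)) → 2*p = 4)))
Answer: WP = ((e > 6 ∨ e ≠ -16) → e = 1) ∧ ((¬(e > 6 ∨ e ≠ -16)) → (((e ≠ 2*p - 1 ∨ 2*e = 7) → 2*p = 4) ∧ ((¬(e ≠ 2*p - 1 ∨ 2*e = 7)) → 2*p = 4)))


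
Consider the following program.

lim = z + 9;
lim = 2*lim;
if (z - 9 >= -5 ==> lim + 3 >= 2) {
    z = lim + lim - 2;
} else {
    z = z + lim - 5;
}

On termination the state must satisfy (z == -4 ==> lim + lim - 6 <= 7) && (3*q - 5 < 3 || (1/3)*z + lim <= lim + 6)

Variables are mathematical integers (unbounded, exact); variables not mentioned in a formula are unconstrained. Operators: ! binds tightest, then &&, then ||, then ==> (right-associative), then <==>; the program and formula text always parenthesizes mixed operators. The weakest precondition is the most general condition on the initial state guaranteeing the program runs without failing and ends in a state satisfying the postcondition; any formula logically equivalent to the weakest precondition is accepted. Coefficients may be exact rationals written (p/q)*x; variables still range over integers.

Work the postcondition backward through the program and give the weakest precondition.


Working backward. After the program, the postcondition (z == -4 ==> lim + lim - 6 <= 7) && (3*q - 5 < 3 || (1/3)*z + lim <= lim + 6) must hold; in canonical form it is (z == -4 ==> 2*lim <= 13) && (3*q < 8 || (1/3)*z <= 6).
Then branch requires (2*lim == -2 ==> 2*lim <= 13) && (3*q < 8 || (2/3)*lim <= 20/3); else branch requires (lim + z == 1 ==> 2*lim <= 13) && (3*q < 8 || (1/3)*lim + (1/3)*z <= 23/3).
Before the if: ((z >= 4 ==> lim >= -1) ==> ((2*lim == -2 ==> 2*lim <= 13) && (3*q < 8 || (2/3)*lim <= 20/3))) && ((!(z >= 4 ==> lim >= -1)) ==> ((lim + z == 1 ==> 2*lim <= 13) && (3*q < 8 || (1/3)*lim + (1/3)*z <= 23/3)))
Before lim := 2*lim: ((z >= 4 ==> 2*lim >= -1) ==> ((4*lim == -2 ==> 4*lim <= 13) && (3*q < 8 || (4/3)*lim <= 20/3))) && ((!(z >= 4 ==> 2*lim >= -1)) ==> ((2*lim + z == 1 ==> 4*lim <= 13) && (3*q < 8 || (2/3)*lim + (1/3)*z <= 23/3)))
Before lim := z + 9: ((z >= 4 ==> 2*z >= -19) ==> ((4*z == -38 ==> 4*z <= -23) && (3*q < 8 || (4/3)*z <= -16/3))) && ((!(z >= 4 ==> 2*z >= -19)) ==> ((3*z == -17 ==> 4*z <= -23) && (3*q < 8 || z <= 5/3)))
Answer: WP = ((z >= 4 ==> 2*z >= -19) ==> ((4*z == -38 ==> 4*z <= -23) && (3*q < 8 || (4/3)*z <= -16/3))) && ((!(z >= 4 ==> 2*z >= -19)) ==> ((3*z == -17 ==> 4*z <= -23) && (3*q < 8 || z <= 5/3)))


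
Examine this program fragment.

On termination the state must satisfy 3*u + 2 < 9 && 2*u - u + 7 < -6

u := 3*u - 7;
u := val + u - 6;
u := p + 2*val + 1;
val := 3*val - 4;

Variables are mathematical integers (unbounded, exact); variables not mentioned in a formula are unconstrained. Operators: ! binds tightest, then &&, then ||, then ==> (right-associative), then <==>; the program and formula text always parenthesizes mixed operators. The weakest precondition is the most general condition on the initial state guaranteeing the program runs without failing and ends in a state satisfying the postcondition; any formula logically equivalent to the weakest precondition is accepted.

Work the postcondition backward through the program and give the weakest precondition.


Working backward. After the program, the postcondition 3*u + 2 < 9 && 2*u - u + 7 < -6 must hold; in canonical form it is 3*u < 7 && u < -13.
Before val := 3*val - 4: 3*u < 7 && u < -13
Before u := p + 2*val + 1: 3*p + 6*val < 4 && p + 2*val < -14
Before u := val + u - 6: 3*p + 6*val < 4 && p + 2*val < -14
Before u := 3*u - 7: 3*p + 6*val < 4 && p + 2*val < -14
Answer: WP = 3*p + 6*val < 4 && p + 2*val < -14


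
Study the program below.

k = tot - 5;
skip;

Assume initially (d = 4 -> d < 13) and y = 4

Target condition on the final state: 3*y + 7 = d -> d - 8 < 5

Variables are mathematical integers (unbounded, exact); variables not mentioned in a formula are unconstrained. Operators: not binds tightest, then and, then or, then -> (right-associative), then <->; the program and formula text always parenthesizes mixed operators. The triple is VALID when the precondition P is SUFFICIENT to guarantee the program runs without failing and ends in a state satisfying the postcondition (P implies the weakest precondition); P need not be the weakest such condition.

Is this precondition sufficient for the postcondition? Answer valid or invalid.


Working backward. After the program, the postcondition 3*y + 7 = d -> d - 8 < 5 must hold; in canonical form it is 3*y = d - 7 -> d < 13.
Before skip: 3*y = d - 7 -> d < 13
Before k := tot - 5: 3*y = d - 7 -> d < 13
The weakest precondition is 3*y = d - 7 -> d < 13.
Check whether (d = 4 -> d < 13) and y = 4 implies it.
Countermodel: at the initial state d = 19, y = 4, the precondition holds but the weakest precondition fails.
Answer: invalid


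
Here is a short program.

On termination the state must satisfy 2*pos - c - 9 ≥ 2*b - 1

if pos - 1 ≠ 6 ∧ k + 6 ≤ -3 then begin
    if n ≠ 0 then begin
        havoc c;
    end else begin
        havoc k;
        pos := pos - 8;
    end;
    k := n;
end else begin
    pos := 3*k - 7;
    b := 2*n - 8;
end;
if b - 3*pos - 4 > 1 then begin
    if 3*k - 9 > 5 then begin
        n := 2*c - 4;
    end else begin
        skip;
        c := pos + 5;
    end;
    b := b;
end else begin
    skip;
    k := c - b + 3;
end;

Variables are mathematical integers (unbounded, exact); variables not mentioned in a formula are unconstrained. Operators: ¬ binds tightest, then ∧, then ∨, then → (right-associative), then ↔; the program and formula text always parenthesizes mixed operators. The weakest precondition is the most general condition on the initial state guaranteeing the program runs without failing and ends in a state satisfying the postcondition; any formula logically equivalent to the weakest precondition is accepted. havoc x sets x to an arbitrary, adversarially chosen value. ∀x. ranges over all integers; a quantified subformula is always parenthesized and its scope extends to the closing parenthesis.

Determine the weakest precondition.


Working backward. After the program, the postcondition 2*pos - c - 9 ≥ 2*b - 1 must hold; in canonical form it is 2*pos ≥ 2*b + c + 8.
Then branch requires (3*k > 14 → 2*pos ≥ 2*b + c + 8) ∧ ((¬(3*k > 14)) → pos ≥ 2*b + 13); else branch requires 2*pos ≥ 2*b + c + 8.
Before the if: (b > 3*pos + 5 → ((3*k > 14 → 2*pos ≥ 2*b + c + 8) ∧ ((¬(3*k > 14)) → pos ≥ 2*b + 13))) ∧ ((¬(b > 3*pos + 5)) → 2*pos ≥ 2*b + c + 8)
Then branch requires (n ≠ 0 → (∀c_1. ((b > 3*pos + 5 → ((3*n > 14 → 2*pos ≥ 2*b + c_1 + 8) ∧ ((¬(3*n > 14)) → pos ≥ 2*b + 13))) ∧ ((¬(b > 3*pos + 5)) → 2*pos ≥ 2*b + c_1 + 8)))) ∧ ((¬(n ≠ 0)) → ((b > 3*pos - 19 → ((3*n > 14 → 2*pos ≥ 2*b + c + 24) ∧ ((¬(3*n > 14)) → pos ≥ 2*b + 21))) ∧ ((¬(b > 3*pos - 19)) → 2*pos ≥ 2*b + c + 24))); else branch requires (2*n > 9*k - 8 → ((3*k > 14 → 6*k ≥ c + 4*n + 6) ∧ ((¬(3*k > 14)) → 3*k ≥ 4*n + 4))) ∧ ((¬(2*n > 9*k - 8)) → 6*k ≥ c + 4*n + 6).
Before the if: ((pos ≠ 7 ∧ k ≤ -9) → ((n ≠ 0 → (∀c_1. ((b > 3*pos + 5 → ((3*n > 14 → 2*pos ≥ 2*b + c_1 + 8) ∧ ((¬(3*n > 14)) → pos ≥ 2*b + 13))) ∧ ((¬(b > 3*pos + 5)) → 2*pos ≥ 2*b + c_1 + 8)))) ∧ ((¬(n ≠ 0)) → ((b > 3*pos - 19 → ((3*n > 14 → 2*pos ≥ 2*b + c + 24) ∧ ((¬(3*n > 14)) → pos ≥ 2*b + 21))) ∧ ((¬(b > 3*pos - 19)) → 2*pos ≥ 2*b + c + 24))))) ∧ ((¬(pos ≠ 7 ∧ k ≤ -9)) → ((2*n > 9*k - 8 → ((3*k > 14 → 6*k ≥ c + 4*n + 6) ∧ ((¬(3*k > 14)) → 3*k ≥ 4*n + 4))) ∧ ((¬(2*n > 9*k - 8)) → 6*k ≥ c + 4*n + 6)))
Answer: WP = ((pos ≠ 7 ∧ k ≤ -9) → ((n ≠ 0 → (∀c_1. ((b > 3*pos + 5 → ((3*n > 14 → 2*pos ≥ 2*b + c_1 + 8) ∧ ((¬(3*n > 14)) → pos ≥ 2*b + 13))) ∧ ((¬(b > 3*pos + 5)) → 2*pos ≥ 2*b + c_1 + 8)))) ∧ ((¬(n ≠ 0)) → ((b > 3*pos - 19 → ((3*n > 14 → 2*pos ≥ 2*b + c + 24) ∧ ((¬(3*n > 14)) → pos ≥ 2*b + 21))) ∧ ((¬(b > 3*pos - 19)) → 2*pos ≥ 2*b + c + 24))))) ∧ ((¬(pos ≠ 7 ∧ k ≤ -9)) → ((2*n > 9*k - 8 → ((3*k > 14 → 6*k ≥ c + 4*n + 6) ∧ ((¬(3*k > 14)) → 3*k ≥ 4*n + 4))) ∧ ((¬(2*n > 9*k - 8)) → 6*k ≥ c + 4*n + 6)))
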